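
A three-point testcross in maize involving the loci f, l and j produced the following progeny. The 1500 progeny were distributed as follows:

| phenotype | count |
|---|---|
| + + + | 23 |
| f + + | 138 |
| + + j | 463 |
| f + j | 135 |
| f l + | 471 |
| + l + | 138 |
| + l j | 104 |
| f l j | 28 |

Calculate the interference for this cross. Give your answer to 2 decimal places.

0.19

The two most frequent reciprocal classes, f l + and + + j, are the parental types, so the F1 was f l + / + + j.
The two rarest classes, f l j and + + +, are the double crossovers. Comparing them with the parentals, only the j allele has switched, so j is the middle locus and the order is f – j – l.
f–j: (273 + 51)/1500 = 0.2160; j–l: (242 + 51)/1500 = 0.1953.
Expected DCO frequency = 0.2160 × 0.1953 ≈ 0.04218; observed = 51/1500 ≈ 0.03400.
Coefficient of coincidence = 0.03400/0.04218 ≈ 0.81; interference = 1 − 0.81 = 0.19.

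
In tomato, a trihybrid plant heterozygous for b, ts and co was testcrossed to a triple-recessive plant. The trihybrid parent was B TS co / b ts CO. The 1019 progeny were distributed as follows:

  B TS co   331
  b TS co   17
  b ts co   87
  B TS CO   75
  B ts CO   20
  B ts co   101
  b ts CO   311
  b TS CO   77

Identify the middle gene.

b

The two rarest classes, b TS co and B ts CO, are the double crossovers. Comparing them with the parentals, only the b allele has switched, so b is the middle locus and the order is co – b – ts.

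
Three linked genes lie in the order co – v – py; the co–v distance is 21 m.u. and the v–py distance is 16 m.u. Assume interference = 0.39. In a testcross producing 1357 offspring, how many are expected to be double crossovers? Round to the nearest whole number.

Map distances give recombination frequencies of 0.210 and 0.160 for the two intervals.
With interference 0.39 (so coincidence = 0.61), expected double-crossover frequency = 0.210 × 0.160 × 0.61 = 0.02050.
Expected number = 0.02050 × 1357 = 27.81 ≈ 28.

28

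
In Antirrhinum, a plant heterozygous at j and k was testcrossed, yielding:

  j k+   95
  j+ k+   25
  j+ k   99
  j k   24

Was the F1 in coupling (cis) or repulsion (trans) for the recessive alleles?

trans

The two most frequent classes are j+ k (99) and j k+ (95); these are the parental (non-recombinant) types.
So the F1 carried j+ k on one chromosome and j k+ on the other — the recessive alleles are on opposite chromosomes (trans / repulsion).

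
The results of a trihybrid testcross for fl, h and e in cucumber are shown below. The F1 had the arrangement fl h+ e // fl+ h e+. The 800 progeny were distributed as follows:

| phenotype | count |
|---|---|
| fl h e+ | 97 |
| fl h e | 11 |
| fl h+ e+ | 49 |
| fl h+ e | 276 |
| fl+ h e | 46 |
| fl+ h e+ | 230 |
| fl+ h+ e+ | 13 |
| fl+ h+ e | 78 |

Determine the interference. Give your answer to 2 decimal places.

0.19

The two rarest classes, fl h e and fl+ h+ e+, are the double crossovers. Comparing them with the parentals, only the h allele has switched, so h is the middle locus and the order is e – h – fl.
e–h: (95 + 24)/800 = 0.1487; h–fl: (175 + 24)/800 = 0.2487.
Expected DCO frequency = 0.1487 × 0.2487 ≈ 0.03698; observed = 24/800 ≈ 0.03000.
Coefficient of coincidence = 0.03000/0.03698 ≈ 0.81; interference = 1 − 0.81 = 0.19.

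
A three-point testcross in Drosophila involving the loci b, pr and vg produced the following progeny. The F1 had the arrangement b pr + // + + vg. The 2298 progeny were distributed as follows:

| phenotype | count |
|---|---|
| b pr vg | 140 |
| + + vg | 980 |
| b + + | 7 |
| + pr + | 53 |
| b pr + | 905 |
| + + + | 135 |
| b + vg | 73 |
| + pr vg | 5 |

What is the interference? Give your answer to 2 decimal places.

The two rarest classes, b + + and + pr vg, are the double crossovers. Comparing them with the parentals, only the pr allele has switched, so pr is the middle locus and the order is vg – pr – b.
vg–pr: (275 + 12)/2298 = 0.1249; pr–b: (126 + 12)/2298 = 0.0601.
Expected DCO frequency = 0.1249 × 0.0601 ≈ 0.00751; observed = 12/2298 ≈ 0.00522.
Coefficient of coincidence = 0.00522/0.00751 ≈ 0.70; interference = 1 − 0.70 = 0.30.

0.30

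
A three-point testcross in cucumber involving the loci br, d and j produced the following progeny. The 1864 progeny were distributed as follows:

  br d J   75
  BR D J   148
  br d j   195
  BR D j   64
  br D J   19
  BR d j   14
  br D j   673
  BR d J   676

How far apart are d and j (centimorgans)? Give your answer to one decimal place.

20.2 centimorgans

The two most frequent reciprocal classes, BR d J and br D j, are the parental types, so the F1 was BR d J / br D j.
The two rarest classes, BR d j and br D J, are the double crossovers. Comparing them with the parentals, only the j allele has switched, so j is the middle locus and the order is d – j – br.
Crossovers in the d–j interval produce the single-crossover classes BR D J and br d j (148 + 195 = 343) plus the double crossovers (33).
RF(d–j) = (343 + 33) / 1864 = 376/1864 = 0.2017 → 20.2 centimorgans.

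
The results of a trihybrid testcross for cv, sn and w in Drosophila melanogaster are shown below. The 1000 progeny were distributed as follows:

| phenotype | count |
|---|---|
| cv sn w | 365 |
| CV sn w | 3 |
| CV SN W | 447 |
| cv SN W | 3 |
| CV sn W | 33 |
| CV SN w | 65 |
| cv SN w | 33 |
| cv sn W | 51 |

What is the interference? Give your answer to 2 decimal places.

The two most frequent reciprocal classes, cv sn w and CV SN W, are the parental types, so the F1 was cv sn w / CV SN W.
The two rarest classes, CV sn w and cv SN W, are the double crossovers. Comparing them with the parentals, only the cv allele has switched, so cv is the middle locus and the order is sn – cv – w.
sn–cv: (66 + 6)/1000 = 0.0720; cv–w: (116 + 6)/1000 = 0.1220.
Expected DCO frequency = 0.0720 × 0.1220 ≈ 0.00878; observed = 6/1000 ≈ 0.00600.
Coefficient of coincidence = 0.00600/0.00878 ≈ 0.68; interference = 1 − 0.68 = 0.32.

0.32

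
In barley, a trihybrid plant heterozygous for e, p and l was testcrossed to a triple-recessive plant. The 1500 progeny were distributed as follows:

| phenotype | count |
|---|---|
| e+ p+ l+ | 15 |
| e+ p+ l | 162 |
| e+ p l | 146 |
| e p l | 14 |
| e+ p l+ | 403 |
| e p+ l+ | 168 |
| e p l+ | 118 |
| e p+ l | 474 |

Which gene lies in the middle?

The two most frequent reciprocal classes, e p+ l and e+ p l+, are the parental types, so the F1 was e p+ l / e+ p l+.
The two rarest classes, e p l and e+ p+ l+, are the double crossovers. Comparing them with the parentals, only the p allele has switched, so p is the middle locus and the order is l – p – e.

p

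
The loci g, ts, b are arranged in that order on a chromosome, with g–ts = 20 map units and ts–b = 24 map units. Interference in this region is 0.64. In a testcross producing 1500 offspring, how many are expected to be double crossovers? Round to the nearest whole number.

Map distances give recombination frequencies of 0.200 and 0.240 for the two intervals.
With interference 0.64 (so coincidence = 0.36), expected double-crossover frequency = 0.200 × 0.240 × 0.36 = 0.01728.
Expected number = 0.01728 × 1500 = 25.92 ≈ 26.

26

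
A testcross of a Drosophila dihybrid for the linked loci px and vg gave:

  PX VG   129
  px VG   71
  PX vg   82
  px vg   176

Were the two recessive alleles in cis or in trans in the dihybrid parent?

cis

The two most frequent classes are PX VG (129) and px vg (176); these are the parental (non-recombinant) types.
So the F1 carried PX VG on one chromosome and px vg on the other — the recessive alleles are on the same chromosome (cis / coupling).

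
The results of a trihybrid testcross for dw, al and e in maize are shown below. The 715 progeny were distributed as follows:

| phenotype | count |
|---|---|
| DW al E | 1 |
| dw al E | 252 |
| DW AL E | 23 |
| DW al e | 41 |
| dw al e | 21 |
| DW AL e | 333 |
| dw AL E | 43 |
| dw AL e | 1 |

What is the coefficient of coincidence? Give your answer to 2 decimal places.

The two most frequent reciprocal classes, DW AL e and dw al E, are the parental types, so the F1 was DW AL e / dw al E.
The two rarest classes, dw AL e and DW al E, are the double crossovers. Comparing them with the parentals, only the dw allele has switched, so dw is the middle locus and the order is e – dw – al.
e–dw: (44 + 2)/715 = 0.0643; dw–al: (84 + 2)/715 = 0.1203.
Expected DCO frequency = 0.0643 × 0.1203 ≈ 0.00774; observed = 2/715 ≈ 0.00280.
Coefficient of coincidence = 0.00280/0.00774 ≈ 0.36.

0.36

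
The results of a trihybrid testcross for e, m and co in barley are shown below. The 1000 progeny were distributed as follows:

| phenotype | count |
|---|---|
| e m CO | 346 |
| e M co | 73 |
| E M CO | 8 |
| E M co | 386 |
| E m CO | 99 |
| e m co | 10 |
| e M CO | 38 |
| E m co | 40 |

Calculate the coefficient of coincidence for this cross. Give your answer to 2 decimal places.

The two most frequent reciprocal classes, E M co and e m CO, are the parental types, so the F1 was E M co / e m CO.
The two rarest classes, E M CO and e m co, are the double crossovers. Comparing them with the parentals, only the co allele has switched, so co is the middle locus and the order is m – co – e.
m–co: (78 + 18)/1000 = 0.0960; co–e: (172 + 18)/1000 = 0.1900.
Expected DCO frequency = 0.0960 × 0.1900 ≈ 0.01824; observed = 18/1000 ≈ 0.01800.
Coefficient of coincidence = 0.01800/0.01824 ≈ 0.99.

0.99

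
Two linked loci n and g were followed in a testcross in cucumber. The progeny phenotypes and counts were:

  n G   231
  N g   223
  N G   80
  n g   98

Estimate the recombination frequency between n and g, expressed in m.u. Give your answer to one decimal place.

28.2 m.u.

The two most frequent classes, N g (223) and n G (231), are the parental types, so the F1 was N g / n G.
The recombinant classes are N G and n g: 80 + 98 = 178.
Recombination frequency = 178/632 = 0.2816 ≈ 28.2%, i.e. 28.2 m.u.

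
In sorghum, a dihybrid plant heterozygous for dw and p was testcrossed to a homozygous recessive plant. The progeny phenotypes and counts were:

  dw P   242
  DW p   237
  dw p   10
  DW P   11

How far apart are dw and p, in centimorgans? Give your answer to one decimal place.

The two most frequent classes, DW p (237) and dw P (242), are the parental types, so the F1 was DW p / dw P.
The recombinant classes are DW P and dw p: 11 + 10 = 21.
Recombination frequency = 21/500 = 0.0420 ≈ 4.2%, i.e. 4.2 centimorgans.

4.2 centimorgans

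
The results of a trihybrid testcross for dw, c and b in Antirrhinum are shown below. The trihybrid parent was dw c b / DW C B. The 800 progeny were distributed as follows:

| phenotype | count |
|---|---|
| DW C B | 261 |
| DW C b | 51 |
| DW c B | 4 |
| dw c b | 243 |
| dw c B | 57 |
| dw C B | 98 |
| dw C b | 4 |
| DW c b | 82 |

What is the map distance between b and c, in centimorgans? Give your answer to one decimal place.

The two rarest classes, dw C b and DW c B, are the double crossovers. Comparing them with the parentals, only the c allele has switched, so c is the middle locus and the order is dw – c – b.
Crossovers in the c–b interval produce the single-crossover classes dw c B and DW C b (57 + 51 = 108) plus the double crossovers (8).
RF(c–b) = (108 + 8) / 800 = 116/800 = 0.1450 → 14.5 centimorgans.

14.5 centimorgans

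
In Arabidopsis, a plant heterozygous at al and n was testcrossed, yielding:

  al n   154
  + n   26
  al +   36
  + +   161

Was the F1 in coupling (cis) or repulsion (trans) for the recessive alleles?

cis

The two most frequent classes are + + (161) and al n (154); these are the parental (non-recombinant) types.
So the F1 carried + + on one chromosome and al n on the other — the recessive alleles are on the same chromosome (cis / coupling).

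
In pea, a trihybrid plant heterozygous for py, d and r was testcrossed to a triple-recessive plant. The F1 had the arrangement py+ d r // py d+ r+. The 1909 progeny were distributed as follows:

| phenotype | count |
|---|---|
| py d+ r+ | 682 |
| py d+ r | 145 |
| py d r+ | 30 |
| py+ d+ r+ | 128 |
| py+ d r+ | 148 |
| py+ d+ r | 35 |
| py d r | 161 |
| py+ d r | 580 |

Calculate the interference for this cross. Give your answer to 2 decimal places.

The two rarest classes, py+ d+ r and py d r+, are the double crossovers. Comparing them with the parentals, only the d allele has switched, so d is the middle locus and the order is r – d – py.
r–d: (293 + 65)/1909 = 0.1875; d–py: (289 + 65)/1909 = 0.1854.
Expected DCO frequency = 0.1875 × 0.1854 ≈ 0.03476; observed = 65/1909 ≈ 0.03405.
Coefficient of coincidence = 0.03405/0.03476 ≈ 0.98; interference = 1 − 0.98 = 0.02.

0.02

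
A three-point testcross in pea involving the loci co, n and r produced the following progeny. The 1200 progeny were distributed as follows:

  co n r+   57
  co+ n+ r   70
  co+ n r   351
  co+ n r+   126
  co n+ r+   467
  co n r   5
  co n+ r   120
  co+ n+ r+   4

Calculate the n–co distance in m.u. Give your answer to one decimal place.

11.3 m.u.

The two most frequent reciprocal classes, co n+ r+ and co+ n r, are the parental types, so the F1 was co n+ r+ / co+ n r.
The two rarest classes, co+ n+ r+ and co n r, are the double crossovers. Comparing them with the parentals, only the co allele has switched, so co is the middle locus and the order is n – co – r.
Crossovers in the n–co interval produce the single-crossover classes co n r+ and co+ n+ r (57 + 70 = 127) plus the double crossovers (9).
RF(n–co) = (127 + 9) / 1200 = 136/1200 = 0.1133 → 11.3 m.u.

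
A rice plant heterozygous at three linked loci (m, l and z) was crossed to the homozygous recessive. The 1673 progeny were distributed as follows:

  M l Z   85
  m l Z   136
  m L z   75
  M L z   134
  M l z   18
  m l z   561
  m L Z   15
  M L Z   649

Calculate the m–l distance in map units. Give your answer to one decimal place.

11.5 map units

The two most frequent reciprocal classes, M L Z and m l z, are the parental types, so the F1 was M L Z / m l z.
The two rarest classes, m L Z and M l z, are the double crossovers. Comparing them with the parentals, only the m allele has switched, so m is the middle locus and the order is l – m – z.
Crossovers in the l–m interval produce the single-crossover classes M l Z and m L z (85 + 75 = 160) plus the double crossovers (33).
RF(l–m) = (160 + 33) / 1673 = 193/1673 = 0.1154 → 11.5 map units.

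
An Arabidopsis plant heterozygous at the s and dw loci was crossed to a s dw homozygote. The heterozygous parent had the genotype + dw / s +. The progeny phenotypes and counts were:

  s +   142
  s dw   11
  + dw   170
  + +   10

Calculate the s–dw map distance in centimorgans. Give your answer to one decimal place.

The recombinant classes are + + and s dw: 10 + 11 = 21.
Recombination frequency = 21/333 = 0.0631 ≈ 6.3%, i.e. 6.3 centimorgans.

6.3 centimorgans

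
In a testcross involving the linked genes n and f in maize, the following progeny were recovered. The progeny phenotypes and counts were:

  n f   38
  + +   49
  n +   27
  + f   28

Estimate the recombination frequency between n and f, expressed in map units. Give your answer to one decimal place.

The two most frequent classes, + + (49) and n f (38), are the parental types, so the F1 was + + / n f.
The recombinant classes are + f and n +: 28 + 27 = 55.
Recombination frequency = 55/142 = 0.3873 ≈ 38.7%, i.e. 38.7 map units.

38.7 map units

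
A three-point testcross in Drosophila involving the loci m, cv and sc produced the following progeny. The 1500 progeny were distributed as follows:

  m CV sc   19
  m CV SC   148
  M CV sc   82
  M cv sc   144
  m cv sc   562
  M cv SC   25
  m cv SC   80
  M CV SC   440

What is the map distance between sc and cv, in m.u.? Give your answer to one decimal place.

13.7 m.u.

The two most frequent reciprocal classes, M CV SC and m cv sc, are the parental types, so the F1 was M CV SC / m cv sc.
The two rarest classes, M cv SC and m CV sc, are the double crossovers. Comparing them with the parentals, only the cv allele has switched, so cv is the middle locus and the order is m – cv – sc.
Crossovers in the cv–sc interval produce the single-crossover classes M CV sc and m cv SC (82 + 80 = 162) plus the double crossovers (44).
RF(cv–sc) = (162 + 44) / 1500 = 206/1500 = 0.1373 → 13.7 m.u.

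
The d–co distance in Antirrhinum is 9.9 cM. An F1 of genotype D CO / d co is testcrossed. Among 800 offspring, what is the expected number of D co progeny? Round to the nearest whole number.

40

A map distance of 9.9 cM corresponds to a recombination frequency of 0.099.
The F1 is D CO / d co, so D co is a recombinant gamete class with expected frequency r/2 = 0.099/2 = 0.0495.
Expected number = 0.0495 × 800 = 39.60 ≈ 40.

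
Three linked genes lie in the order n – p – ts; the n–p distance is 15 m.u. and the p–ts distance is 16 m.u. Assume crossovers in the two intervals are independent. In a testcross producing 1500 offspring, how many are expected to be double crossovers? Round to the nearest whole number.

Map distances give recombination frequencies of 0.150 and 0.160 for the two intervals.
With no interference, expected double-crossover frequency = 0.150 × 0.160 = 0.02400.
Expected number = 0.02400 × 1500 = 36.00 ≈ 36.

36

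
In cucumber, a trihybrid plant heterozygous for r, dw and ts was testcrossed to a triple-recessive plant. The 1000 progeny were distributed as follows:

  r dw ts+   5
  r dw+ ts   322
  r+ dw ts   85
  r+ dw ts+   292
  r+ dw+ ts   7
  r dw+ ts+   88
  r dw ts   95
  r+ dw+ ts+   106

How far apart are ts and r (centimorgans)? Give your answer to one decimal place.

18.5 centimorgans

The two most frequent reciprocal classes, r dw+ ts and r+ dw ts+, are the parental types, so the F1 was r dw+ ts / r+ dw ts+.
The two rarest classes, r+ dw+ ts and r dw ts+, are the double crossovers. Comparing them with the parentals, only the r allele has switched, so r is the middle locus and the order is ts – r – dw.
Crossovers in the ts–r interval produce the single-crossover classes r dw+ ts+ and r+ dw ts (88 + 85 = 173) plus the double crossovers (12).
RF(ts–r) = (173 + 12) / 1000 = 185/1000 = 0.1850 → 18.5 centimorgans.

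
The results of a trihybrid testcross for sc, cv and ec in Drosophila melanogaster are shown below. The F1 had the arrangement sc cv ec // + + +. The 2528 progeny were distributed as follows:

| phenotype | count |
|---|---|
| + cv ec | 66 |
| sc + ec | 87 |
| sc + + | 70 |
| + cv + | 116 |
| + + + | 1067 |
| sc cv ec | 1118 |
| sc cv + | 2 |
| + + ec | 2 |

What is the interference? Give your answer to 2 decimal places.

0.65

The two rarest classes, sc cv + and + + ec, are the double crossovers. Comparing them with the parentals, only the ec allele has switched, so ec is the middle locus and the order is sc – ec – cv.
sc–ec: (136 + 4)/2528 = 0.0554; ec–cv: (203 + 4)/2528 = 0.0819.
Expected DCO frequency = 0.0554 × 0.0819 ≈ 0.00454; observed = 4/2528 ≈ 0.00158.
Coefficient of coincidence = 0.00158/0.00454 ≈ 0.35; interference = 1 − 0.35 = 0.65.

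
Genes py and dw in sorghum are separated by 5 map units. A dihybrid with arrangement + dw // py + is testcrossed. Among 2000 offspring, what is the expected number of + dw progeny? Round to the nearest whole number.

950

A map distance of 5 map units corresponds to a recombination frequency of 0.050.
The F1 is + dw / py +, so + dw is a parental gamete class with expected frequency (1 − r)/2 = 0.950/2 = 0.4750.
Expected number = 0.4750 × 2000 = 950.00 ≈ 950.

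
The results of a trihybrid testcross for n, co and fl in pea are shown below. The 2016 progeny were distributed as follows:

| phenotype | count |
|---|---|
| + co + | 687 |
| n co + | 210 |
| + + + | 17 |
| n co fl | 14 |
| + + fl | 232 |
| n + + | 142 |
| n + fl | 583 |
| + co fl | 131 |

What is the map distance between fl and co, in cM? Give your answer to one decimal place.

15.1 cM

The two most frequent reciprocal classes, + co + and n + fl, are the parental types, so the F1 was + co + / n + fl.
The two rarest classes, + + + and n co fl, are the double crossovers. Comparing them with the parentals, only the co allele has switched, so co is the middle locus and the order is n – co – fl.
Crossovers in the co–fl interval produce the single-crossover classes + co fl and n + + (131 + 142 = 273) plus the double crossovers (31).
RF(co–fl) = (273 + 31) / 2016 = 304/2016 = 0.1508 → 15.1 cM.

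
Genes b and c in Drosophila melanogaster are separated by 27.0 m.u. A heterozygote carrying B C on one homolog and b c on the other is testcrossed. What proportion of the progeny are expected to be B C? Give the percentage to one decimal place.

36.5%

A map distance of 27.0 m.u. corresponds to a recombination frequency of 0.270.
The F1 is B C / b c, so B C is a parental gamete class with expected frequency (1 − r)/2 = 0.730/2 = 0.3650.
That is 0.3650 = 36.5% of the progeny.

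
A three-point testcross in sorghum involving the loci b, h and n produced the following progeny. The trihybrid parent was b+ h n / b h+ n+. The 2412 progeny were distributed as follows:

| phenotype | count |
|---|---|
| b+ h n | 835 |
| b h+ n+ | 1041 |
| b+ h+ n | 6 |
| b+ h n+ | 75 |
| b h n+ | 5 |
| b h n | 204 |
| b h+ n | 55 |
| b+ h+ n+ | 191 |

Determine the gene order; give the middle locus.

h

The two rarest classes, b+ h+ n and b h n+, are the double crossovers. Comparing them with the parentals, only the h allele has switched, so h is the middle locus and the order is b – h – n.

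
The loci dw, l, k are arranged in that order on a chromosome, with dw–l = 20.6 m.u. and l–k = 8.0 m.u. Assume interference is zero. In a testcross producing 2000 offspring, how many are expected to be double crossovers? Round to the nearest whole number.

33

Map distances give recombination frequencies of 0.206 and 0.080 for the two intervals.
With no interference, expected double-crossover frequency = 0.206 × 0.080 = 0.01648.
Expected number = 0.01648 × 2000 = 32.96 ≈ 33.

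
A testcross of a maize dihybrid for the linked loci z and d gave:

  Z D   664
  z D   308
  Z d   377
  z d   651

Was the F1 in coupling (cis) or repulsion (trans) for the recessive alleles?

The two most frequent classes are Z D (664) and z d (651); these are the parental (non-recombinant) types.
So the F1 carried Z D on one chromosome and z d on the other — the recessive alleles are on the same chromosome (cis / coupling).

cis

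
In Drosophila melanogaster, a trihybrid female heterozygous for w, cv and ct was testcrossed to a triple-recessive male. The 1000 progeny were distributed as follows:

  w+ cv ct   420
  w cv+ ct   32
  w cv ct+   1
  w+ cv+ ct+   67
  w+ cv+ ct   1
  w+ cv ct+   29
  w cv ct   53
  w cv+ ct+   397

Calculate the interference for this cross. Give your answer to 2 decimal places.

0.74

The two most frequent reciprocal classes, w cv+ ct+ and w+ cv ct, are the parental types, so the F1 was w cv+ ct+ / w+ cv ct.
The two rarest classes, w cv ct+ and w+ cv+ ct, are the double crossovers. Comparing them with the parentals, only the cv allele has switched, so cv is the middle locus and the order is ct – cv – w.
ct–cv: (61 + 2)/1000 = 0.0630; cv–w: (120 + 2)/1000 = 0.1220.
Expected DCO frequency = 0.0630 × 0.1220 ≈ 0.00769; observed = 2/1000 ≈ 0.00200.
Coefficient of coincidence = 0.00200/0.00769 ≈ 0.26; interference = 1 − 0.26 = 0.74.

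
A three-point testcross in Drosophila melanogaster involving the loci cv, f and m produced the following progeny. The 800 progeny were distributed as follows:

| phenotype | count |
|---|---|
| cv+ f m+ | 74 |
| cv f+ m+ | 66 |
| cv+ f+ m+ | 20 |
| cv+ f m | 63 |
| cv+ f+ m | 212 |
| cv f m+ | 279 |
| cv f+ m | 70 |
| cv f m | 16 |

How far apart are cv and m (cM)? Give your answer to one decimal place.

22.5 cM

The two most frequent reciprocal classes, cv f m+ and cv+ f+ m, are the parental types, so the F1 was cv f m+ / cv+ f+ m.
The two rarest classes, cv f m and cv+ f+ m+, are the double crossovers. Comparing them with the parentals, only the m allele has switched, so m is the middle locus and the order is cv – m – f.
Crossovers in the cv–m interval produce the single-crossover classes cv+ f m+ and cv f+ m (74 + 70 = 144) plus the double crossovers (36).
RF(cv–m) = (144 + 36) / 800 = 180/800 = 0.2250 → 22.5 cM.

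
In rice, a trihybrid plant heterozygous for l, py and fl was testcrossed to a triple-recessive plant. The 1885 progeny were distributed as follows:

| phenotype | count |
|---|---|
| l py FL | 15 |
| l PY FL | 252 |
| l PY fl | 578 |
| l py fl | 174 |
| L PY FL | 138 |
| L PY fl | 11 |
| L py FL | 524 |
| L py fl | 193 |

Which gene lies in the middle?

The two most frequent reciprocal classes, l PY fl and L py FL, are the parental types, so the F1 was l PY fl / L py FL.
The two rarest classes, L PY fl and l py FL, are the double crossovers. Comparing them with the parentals, only the l allele has switched, so l is the middle locus and the order is fl – l – py.

l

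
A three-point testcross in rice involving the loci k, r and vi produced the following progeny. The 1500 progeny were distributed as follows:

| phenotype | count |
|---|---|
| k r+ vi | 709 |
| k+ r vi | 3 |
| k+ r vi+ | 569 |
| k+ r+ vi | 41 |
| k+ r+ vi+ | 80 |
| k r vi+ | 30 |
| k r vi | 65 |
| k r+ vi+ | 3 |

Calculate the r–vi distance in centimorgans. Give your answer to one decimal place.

The two most frequent reciprocal classes, k r+ vi and k+ r vi+, are the parental types, so the F1 was k r+ vi / k+ r vi+.
The two rarest classes, k r+ vi+ and k+ r vi, are the double crossovers. Comparing them with the parentals, only the vi allele has switched, so vi is the middle locus and the order is r – vi – k.
Crossovers in the r–vi interval produce the single-crossover classes k r vi and k+ r+ vi+ (65 + 80 = 145) plus the double crossovers (6).
RF(r–vi) = (145 + 6) / 1500 = 151/1500 = 0.1007 → 10.1 centimorgans.

10.1 centimorgans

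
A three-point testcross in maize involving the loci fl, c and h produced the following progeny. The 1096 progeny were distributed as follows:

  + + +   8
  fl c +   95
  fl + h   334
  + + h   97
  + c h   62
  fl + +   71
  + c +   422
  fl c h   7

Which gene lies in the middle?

c

The two most frequent reciprocal classes, + c + and fl + h, are the parental types, so the F1 was + c + / fl + h.
The two rarest classes, + + + and fl c h, are the double crossovers. Comparing them with the parentals, only the c allele has switched, so c is the middle locus and the order is fl – c – h.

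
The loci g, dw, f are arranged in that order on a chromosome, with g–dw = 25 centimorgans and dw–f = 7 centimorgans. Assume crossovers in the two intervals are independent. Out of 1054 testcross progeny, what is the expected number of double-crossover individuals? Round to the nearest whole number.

18

Map distances give recombination frequencies of 0.250 and 0.070 for the two intervals.
With no interference, expected double-crossover frequency = 0.250 × 0.070 = 0.01750.
Expected number = 0.01750 × 1054 = 18.45 ≈ 18.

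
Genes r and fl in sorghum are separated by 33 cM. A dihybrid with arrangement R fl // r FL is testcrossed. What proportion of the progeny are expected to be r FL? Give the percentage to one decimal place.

A map distance of 33 cM corresponds to a recombination frequency of 0.330.
The F1 is R fl / r FL, so r FL is a parental gamete class with expected frequency (1 − r)/2 = 0.670/2 = 0.3350.
That is 0.3350 = 33.5% of the progeny.

33.5%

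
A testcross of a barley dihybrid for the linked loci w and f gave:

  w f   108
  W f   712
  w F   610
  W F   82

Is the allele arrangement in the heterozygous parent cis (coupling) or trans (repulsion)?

The two most frequent classes are W f (712) and w F (610); these are the parental (non-recombinant) types.
So the F1 carried W f on one chromosome and w F on the other — the recessive alleles are on opposite chromosomes (trans / repulsion).

trans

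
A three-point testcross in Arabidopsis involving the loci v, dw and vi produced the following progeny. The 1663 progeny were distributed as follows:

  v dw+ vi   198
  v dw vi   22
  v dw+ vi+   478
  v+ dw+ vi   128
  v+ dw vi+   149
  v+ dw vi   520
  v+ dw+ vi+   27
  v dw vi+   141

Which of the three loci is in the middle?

v

The two most frequent reciprocal classes, v+ dw vi and v dw+ vi+, are the parental types, so the F1 was v+ dw vi / v dw+ vi+.
The two rarest classes, v dw vi and v+ dw+ vi+, are the double crossovers. Comparing them with the parentals, only the v allele has switched, so v is the middle locus and the order is vi – v – dw.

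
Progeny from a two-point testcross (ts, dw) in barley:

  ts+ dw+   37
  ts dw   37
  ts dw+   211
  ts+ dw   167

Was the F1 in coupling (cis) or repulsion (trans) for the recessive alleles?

The two most frequent classes are ts+ dw (167) and ts dw+ (211); these are the parental (non-recombinant) types.
So the F1 carried ts+ dw on one chromosome and ts dw+ on the other — the recessive alleles are on opposite chromosomes (trans / repulsion).

trans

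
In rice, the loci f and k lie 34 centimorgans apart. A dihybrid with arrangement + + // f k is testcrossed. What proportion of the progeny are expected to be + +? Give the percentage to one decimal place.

33.0%

A map distance of 34 centimorgans corresponds to a recombination frequency of 0.340.
The F1 is + + / f k, so + + is a parental gamete class with expected frequency (1 − r)/2 = 0.660/2 = 0.3300.
That is 0.3300 = 33.0% of the progeny.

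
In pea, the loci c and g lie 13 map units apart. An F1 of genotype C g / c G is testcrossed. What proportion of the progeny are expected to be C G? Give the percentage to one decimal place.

A map distance of 13 map units corresponds to a recombination frequency of 0.130.
The F1 is C g / c G, so C G is a recombinant gamete class with expected frequency r/2 = 0.130/2 = 0.0650.
That is 0.0650 = 6.5% of the progeny.

6.5%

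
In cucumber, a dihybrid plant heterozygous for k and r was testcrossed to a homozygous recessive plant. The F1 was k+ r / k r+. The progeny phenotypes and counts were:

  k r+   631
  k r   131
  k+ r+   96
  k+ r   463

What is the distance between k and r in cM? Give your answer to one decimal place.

The recombinant classes are k+ r+ and k r: 96 + 131 = 227.
Recombination frequency = 227/1321 = 0.1718 ≈ 17.2%, i.e. 17.2 cM.

17.2 cM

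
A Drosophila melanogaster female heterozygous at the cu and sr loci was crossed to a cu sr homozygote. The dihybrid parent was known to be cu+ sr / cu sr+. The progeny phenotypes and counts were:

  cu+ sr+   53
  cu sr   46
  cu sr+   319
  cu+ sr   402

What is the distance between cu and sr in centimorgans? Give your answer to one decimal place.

The recombinant classes are cu+ sr+ and cu sr: 53 + 46 = 99.
Recombination frequency = 99/820 = 0.1207 ≈ 12.1%, i.e. 12.1 centimorgans.

12.1 centimorgans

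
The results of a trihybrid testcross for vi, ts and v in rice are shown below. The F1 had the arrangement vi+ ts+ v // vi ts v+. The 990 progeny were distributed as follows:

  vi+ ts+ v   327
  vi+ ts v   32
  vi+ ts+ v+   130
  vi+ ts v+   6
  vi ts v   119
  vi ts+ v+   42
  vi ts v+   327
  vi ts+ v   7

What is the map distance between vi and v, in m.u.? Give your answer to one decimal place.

The two rarest classes, vi ts+ v and vi+ ts v+, are the double crossovers. Comparing them with the parentals, only the vi allele has switched, so vi is the middle locus and the order is ts – vi – v.
Crossovers in the vi–v interval produce the single-crossover classes vi+ ts+ v+ and vi ts v (130 + 119 = 249) plus the double crossovers (13).
RF(vi–v) = (249 + 13) / 990 = 262/990 = 0.2646 → 26.5 m.u.

26.5 m.u.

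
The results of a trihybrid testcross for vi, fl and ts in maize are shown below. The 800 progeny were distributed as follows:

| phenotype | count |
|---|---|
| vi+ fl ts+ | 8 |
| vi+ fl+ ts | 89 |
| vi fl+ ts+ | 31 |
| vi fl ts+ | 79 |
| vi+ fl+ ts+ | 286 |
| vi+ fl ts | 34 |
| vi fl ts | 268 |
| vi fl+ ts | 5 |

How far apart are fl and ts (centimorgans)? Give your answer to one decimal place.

22.6 centimorgans

The two most frequent reciprocal classes, vi+ fl+ ts+ and vi fl ts, are the parental types, so the F1 was vi+ fl+ ts+ / vi fl ts.
The two rarest classes, vi+ fl ts+ and vi fl+ ts, are the double crossovers. Comparing them with the parentals, only the fl allele has switched, so fl is the middle locus and the order is vi – fl – ts.
Crossovers in the fl–ts interval produce the single-crossover classes vi+ fl+ ts and vi fl ts+ (89 + 79 = 168) plus the double crossovers (13).
RF(fl–ts) = (168 + 13) / 800 = 181/800 = 0.2263 → 22.6 centimorgans.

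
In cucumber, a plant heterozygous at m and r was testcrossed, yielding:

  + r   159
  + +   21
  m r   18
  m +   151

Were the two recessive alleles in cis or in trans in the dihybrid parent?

trans

The two most frequent classes are + r (159) and m + (151); these are the parental (non-recombinant) types.
So the F1 carried + r on one chromosome and m + on the other — the recessive alleles are on opposite chromosomes (trans / repulsion).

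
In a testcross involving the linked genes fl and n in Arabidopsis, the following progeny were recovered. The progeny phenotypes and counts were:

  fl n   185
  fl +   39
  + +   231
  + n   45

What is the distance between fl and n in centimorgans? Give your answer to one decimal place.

16.8 centimorgans

The two most frequent classes, + + (231) and fl n (185), are the parental types, so the F1 was + + / fl n.
The recombinant classes are + n and fl +: 45 + 39 = 84.
Recombination frequency = 84/500 = 0.1680 ≈ 16.8%, i.e. 16.8 centimorgans.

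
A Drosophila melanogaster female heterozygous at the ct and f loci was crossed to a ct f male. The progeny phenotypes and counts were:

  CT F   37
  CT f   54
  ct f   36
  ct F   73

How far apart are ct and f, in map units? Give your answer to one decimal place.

The two most frequent classes, CT f (54) and ct F (73), are the parental types, so the F1 was CT f / ct F.
The recombinant classes are CT F and ct f: 37 + 36 = 73.
Recombination frequency = 73/200 = 0.3650 ≈ 36.5%, i.e. 36.5 map units.

36.5 map units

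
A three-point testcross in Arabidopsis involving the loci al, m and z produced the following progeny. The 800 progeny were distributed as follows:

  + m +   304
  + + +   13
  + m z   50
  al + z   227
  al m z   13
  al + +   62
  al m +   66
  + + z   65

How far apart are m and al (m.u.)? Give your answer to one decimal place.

The two most frequent reciprocal classes, + m + and al + z, are the parental types, so the F1 was + m + / al + z.
The two rarest classes, + + + and al m z, are the double crossovers. Comparing them with the parentals, only the m allele has switched, so m is the middle locus and the order is z – m – al.
Crossovers in the m–al interval produce the single-crossover classes al m + and + + z (66 + 65 = 131) plus the double crossovers (26).
RF(m–al) = (131 + 26) / 800 = 157/800 = 0.1963 → 19.6 m.u.

19.6 m.u.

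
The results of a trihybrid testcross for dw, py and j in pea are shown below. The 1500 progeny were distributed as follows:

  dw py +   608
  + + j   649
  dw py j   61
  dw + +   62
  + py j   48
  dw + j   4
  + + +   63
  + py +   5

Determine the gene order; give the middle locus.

dw

The two most frequent reciprocal classes, + + j and dw py +, are the parental types, so the F1 was + + j / dw py +.
The two rarest classes, dw + j and + py +, are the double crossovers. Comparing them with the parentals, only the dw allele has switched, so dw is the middle locus and the order is j – dw – py.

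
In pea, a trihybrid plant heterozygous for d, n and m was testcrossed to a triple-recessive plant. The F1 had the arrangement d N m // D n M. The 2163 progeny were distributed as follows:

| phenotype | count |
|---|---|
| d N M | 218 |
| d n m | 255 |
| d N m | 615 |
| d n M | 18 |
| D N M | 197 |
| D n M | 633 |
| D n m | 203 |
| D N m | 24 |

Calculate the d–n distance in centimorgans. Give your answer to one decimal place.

The two rarest classes, D N m and d n M, are the double crossovers. Comparing them with the parentals, only the d allele has switched, so d is the middle locus and the order is m – d – n.
Crossovers in the d–n interval produce the single-crossover classes d n m and D N M (255 + 197 = 452) plus the double crossovers (42).
RF(d–n) = (452 + 42) / 2163 = 494/2163 = 0.2284 → 22.8 centimorgans.

22.8 centimorgans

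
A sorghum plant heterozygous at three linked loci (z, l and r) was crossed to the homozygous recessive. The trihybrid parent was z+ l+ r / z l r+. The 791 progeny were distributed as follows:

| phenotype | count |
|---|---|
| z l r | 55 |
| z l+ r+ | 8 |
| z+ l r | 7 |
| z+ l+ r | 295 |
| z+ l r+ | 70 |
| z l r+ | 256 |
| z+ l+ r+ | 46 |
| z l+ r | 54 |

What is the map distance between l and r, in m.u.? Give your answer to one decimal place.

The two rarest classes, z+ l r and z l+ r+, are the double crossovers. Comparing them with the parentals, only the l allele has switched, so l is the middle locus and the order is r – l – z.
Crossovers in the r–l interval produce the single-crossover classes z+ l+ r+ and z l r (46 + 55 = 101) plus the double crossovers (15).
RF(r–l) = (101 + 15) / 791 = 116/791 = 0.1466 → 14.7 m.u.

14.7 m.u.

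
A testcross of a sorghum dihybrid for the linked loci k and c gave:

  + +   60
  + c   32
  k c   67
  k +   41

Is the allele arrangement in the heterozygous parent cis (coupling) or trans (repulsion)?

The two most frequent classes are + + (60) and k c (67); these are the parental (non-recombinant) types.
So the F1 carried + + on one chromosome and k c on the other — the recessive alleles are on the same chromosome (cis / coupling).

cis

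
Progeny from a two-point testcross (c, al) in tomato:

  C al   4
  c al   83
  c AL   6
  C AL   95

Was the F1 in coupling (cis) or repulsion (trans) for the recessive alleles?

cis

The two most frequent classes are C AL (95) and c al (83); these are the parental (non-recombinant) types.
So the F1 carried C AL on one chromosome and c al on the other — the recessive alleles are on the same chromosome (cis / coupling).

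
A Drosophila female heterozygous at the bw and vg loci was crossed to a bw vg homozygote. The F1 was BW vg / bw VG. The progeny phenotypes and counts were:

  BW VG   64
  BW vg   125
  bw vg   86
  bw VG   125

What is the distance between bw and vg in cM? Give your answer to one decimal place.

The recombinant classes are BW VG and bw vg: 64 + 86 = 150.
Recombination frequency = 150/400 = 0.3750 ≈ 37.5%, i.e. 37.5 cM.

37.5 cM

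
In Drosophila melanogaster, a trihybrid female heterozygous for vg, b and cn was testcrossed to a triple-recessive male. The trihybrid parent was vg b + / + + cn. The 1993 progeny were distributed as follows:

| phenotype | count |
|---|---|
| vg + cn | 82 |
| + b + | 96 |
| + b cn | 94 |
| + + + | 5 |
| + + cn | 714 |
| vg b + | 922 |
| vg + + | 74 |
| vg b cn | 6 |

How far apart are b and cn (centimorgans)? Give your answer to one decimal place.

9.0 centimorgans

The two rarest classes, vg b cn and + + +, are the double crossovers. Comparing them with the parentals, only the cn allele has switched, so cn is the middle locus and the order is b – cn – vg.
Crossovers in the b–cn interval produce the single-crossover classes vg + + and + b cn (74 + 94 = 168) plus the double crossovers (11).
RF(b–cn) = (168 + 11) / 1993 = 179/1993 = 0.0898 → 9.0 centimorgans.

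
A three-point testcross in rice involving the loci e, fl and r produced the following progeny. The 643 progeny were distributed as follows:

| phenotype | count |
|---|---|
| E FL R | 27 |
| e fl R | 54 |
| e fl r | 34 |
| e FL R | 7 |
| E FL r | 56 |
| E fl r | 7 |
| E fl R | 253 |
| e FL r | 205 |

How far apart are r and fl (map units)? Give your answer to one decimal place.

11.7 map units

The two most frequent reciprocal classes, E fl R and e FL r, are the parental types, so the F1 was E fl R / e FL r.
The two rarest classes, E fl r and e FL R, are the double crossovers. Comparing them with the parentals, only the r allele has switched, so r is the middle locus and the order is fl – r – e.
Crossovers in the fl–r interval produce the single-crossover classes E FL R and e fl r (27 + 34 = 61) plus the double crossovers (14).
RF(fl–r) = (61 + 14) / 643 = 75/643 = 0.1166 → 11.7 map units.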